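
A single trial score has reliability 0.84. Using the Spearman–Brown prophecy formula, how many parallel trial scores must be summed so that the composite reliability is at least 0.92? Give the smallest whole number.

3

k ≥ ρ*(1−ρ₁)/(ρ₁(1−ρ*)) = 0.92·0.16 / (0.84·0.08) = 2.190.
Smallest integer k = 3.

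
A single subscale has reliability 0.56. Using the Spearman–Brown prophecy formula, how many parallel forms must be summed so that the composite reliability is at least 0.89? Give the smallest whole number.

7

k ≥ ρ*(1−ρ₁)/(ρ₁(1−ρ*)) = 0.89·0.44 / (0.56·0.11) = 6.357.
Smallest integer k = 7.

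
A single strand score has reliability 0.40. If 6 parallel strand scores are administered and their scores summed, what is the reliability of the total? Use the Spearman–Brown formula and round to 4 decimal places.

0.8000

ρ_k = kρ / (1 + (k−1)ρ) = 6·0.40 / (1 + 5·0.40) = 2.400 / 3.000 = 0.8000.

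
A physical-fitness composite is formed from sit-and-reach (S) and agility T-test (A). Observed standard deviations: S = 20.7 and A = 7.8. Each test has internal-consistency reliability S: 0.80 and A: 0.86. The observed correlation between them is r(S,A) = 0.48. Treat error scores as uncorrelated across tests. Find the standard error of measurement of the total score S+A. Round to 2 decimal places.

Var(total) = 489.33 + 155.002 = 644.332.
True-score variance = 395.114 + 155.002 = 550.116, so reliability = 0.8538.
Error variance = 644.332 − 550.116 = 94.2156; SEM = √94.2156 = 9.71.

9.71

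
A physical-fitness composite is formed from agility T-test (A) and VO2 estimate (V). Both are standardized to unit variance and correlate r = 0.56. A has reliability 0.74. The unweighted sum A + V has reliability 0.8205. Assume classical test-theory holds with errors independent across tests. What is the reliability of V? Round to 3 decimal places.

Var(A+V) = 2 + 2·0.56 = 3.120.
True-score variance = ρ_A + ρ_V + 2·0.56, so 0.8205 = (0.74 + ρ_V + 1.12) / 3.120.
ρ_V = 0.8205·3.120 − 0.74 − 1.12 = 0.700.

0.700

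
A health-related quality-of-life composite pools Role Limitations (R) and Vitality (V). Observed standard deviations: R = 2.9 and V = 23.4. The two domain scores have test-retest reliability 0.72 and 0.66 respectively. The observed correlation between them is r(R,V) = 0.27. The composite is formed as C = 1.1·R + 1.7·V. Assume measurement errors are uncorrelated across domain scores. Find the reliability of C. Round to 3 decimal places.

0.674

Var(C) = 1.1²·2.9² + 1.7²·23.4² + 2·[1.87·2.9·23.4·0.27] = 1592.62 + 68.525 = 1661.15.
Because errors are independent across components, Cov(Tᵢ,Tⱼ) = Cov(Xᵢ,Xⱼ); the off-diagonal part of the true-score variance is the same as above.
True-score variance = [1.1²·2.9²·0.72 + 1.7²·23.4²·0.66] + 68.525 = 1051.74 + 68.525 = 1120.27.
Reliability = 1120.27 / 1661.15 = 0.674.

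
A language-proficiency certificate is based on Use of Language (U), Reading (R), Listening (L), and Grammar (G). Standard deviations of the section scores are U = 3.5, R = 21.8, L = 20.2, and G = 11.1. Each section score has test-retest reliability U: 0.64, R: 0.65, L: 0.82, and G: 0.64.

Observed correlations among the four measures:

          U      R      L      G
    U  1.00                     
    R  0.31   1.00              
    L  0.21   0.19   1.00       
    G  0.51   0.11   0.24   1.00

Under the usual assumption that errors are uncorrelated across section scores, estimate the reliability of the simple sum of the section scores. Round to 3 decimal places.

Var(U+R+L+G) = 3.5² + 21.8² + 20.2² + 11.1² + 2·[3.5·21.8·0.31 + 3.5·20.2·0.21 + 3.5·11.1·0.51 + 21.8·20.2·0.19 + 21.8·11.1·0.11 + 20.2·11.1·0.24] = 1018.74 + 444.825 = 1463.57.
Under uncorrelated errors the observed covariances equal the true-score covariances, so only the own-variance terms attenuate.
True-score variance = [3.5²·0.64 + 21.8²·0.65 + 20.2²·0.82 + 11.1²·0.64] + 444.825 = 730.193 + 444.825 = 1175.02.
Reliability = 1175.02 / 1463.57 = 0.803.

0.803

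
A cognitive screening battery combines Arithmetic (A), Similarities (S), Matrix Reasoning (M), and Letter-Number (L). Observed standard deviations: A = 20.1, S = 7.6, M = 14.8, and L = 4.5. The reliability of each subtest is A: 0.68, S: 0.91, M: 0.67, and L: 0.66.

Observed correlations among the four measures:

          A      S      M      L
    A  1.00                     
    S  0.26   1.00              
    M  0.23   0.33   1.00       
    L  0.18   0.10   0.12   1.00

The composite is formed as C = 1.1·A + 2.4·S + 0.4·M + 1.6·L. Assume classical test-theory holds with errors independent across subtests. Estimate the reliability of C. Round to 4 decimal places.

Var(C) = 1.1²·20.1² + 2.4²·7.6² + 0.4²·14.8² + 1.6²·4.5² + 2·[2.64·20.1·7.6·0.26 + 0.44·20.1·14.8·0.23 + 1.76·20.1·4.5·0.18 + 0.96·7.6·14.8·0.33 + 3.84·7.6·4.5·0.10 + 0.64·14.8·4.5·0.12] = 908.436 + 434.991 = 1343.43.
Under uncorrelated errors the observed covariances equal the true-score covariances, so only the own-variance terms attenuate.
True-score variance = [1.1²·20.1²·0.68 + 2.4²·7.6²·0.91 + 0.4²·14.8²·0.67 + 1.6²·4.5²·0.66] + 434.991 = 692.87 + 434.991 = 1127.86.
Reliability = 1127.86 / 1343.43 = 0.8395.

0.8395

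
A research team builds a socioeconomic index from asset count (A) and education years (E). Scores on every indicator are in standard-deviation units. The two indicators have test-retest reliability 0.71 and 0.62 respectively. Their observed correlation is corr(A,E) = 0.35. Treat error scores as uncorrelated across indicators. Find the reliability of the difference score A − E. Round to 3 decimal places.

0.485

Var(A−E) = 1 + 1 − 2·0.35 = 2 − 0.7 = 1.3.
Under uncorrelated errors the observed covariances equal the true-score covariances, so only the own-variance terms attenuate.
True-score variance = [0.71 + 0.62] − 0.7 = 1.33 − 0.7 = 0.63.
Reliability = 0.63 / 1.3 = 0.485.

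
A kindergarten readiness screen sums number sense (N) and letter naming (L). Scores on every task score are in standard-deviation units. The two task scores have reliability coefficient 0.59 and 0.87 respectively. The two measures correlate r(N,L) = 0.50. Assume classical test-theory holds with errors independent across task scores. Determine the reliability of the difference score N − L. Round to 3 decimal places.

0.460

Var(N−L) = 1 + 1 − 2·0.50 = 2 − 1 = 1.
Because errors are independent across components, Cov(Tᵢ,Tⱼ) = Cov(Xᵢ,Xⱼ); the off-diagonal part of the true-score variance is the same as above.
True-score variance = [0.59 + 0.87] − 1 = 1.46 − 1 = 0.46.
Reliability = 0.46 / 1 = 0.460.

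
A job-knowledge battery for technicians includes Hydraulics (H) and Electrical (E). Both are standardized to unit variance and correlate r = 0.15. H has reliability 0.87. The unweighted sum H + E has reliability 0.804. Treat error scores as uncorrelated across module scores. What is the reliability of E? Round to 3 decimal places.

Var(H+E) = 2 + 2·0.15 = 2.300.
True-score variance = ρ_H + ρ_E + 2·0.15, so 0.804 = (0.87 + ρ_E + 0.30) / 2.300.
ρ_E = 0.804·2.300 − 0.87 − 0.30 = 0.679.

0.679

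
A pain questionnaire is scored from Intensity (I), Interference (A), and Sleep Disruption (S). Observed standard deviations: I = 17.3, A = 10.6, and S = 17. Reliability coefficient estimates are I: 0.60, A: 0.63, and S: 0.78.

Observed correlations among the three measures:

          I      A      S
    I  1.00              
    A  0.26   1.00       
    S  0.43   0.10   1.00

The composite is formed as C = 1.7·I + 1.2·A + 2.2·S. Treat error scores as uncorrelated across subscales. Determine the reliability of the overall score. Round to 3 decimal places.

0.805

Var(C) = 1.7²·17.3² + 1.2²·10.6² + 2.2²·17² + 2·[2.04·17.3·10.6·0.26 + 3.74·17.3·17·0.43 + 2.64·10.6·17·0.10] = 2425.51 + 1235.62 = 3661.12.
With uncorrelated errors the cross-covariances are all true-score covariance, so they carry over unchanged; only the diagonal terms shrink to ρᵢσᵢ².
True-score variance = [1.7²·17.3²·0.60 + 1.2²·10.6²·0.63 + 2.2²·17²·0.78] + 1235.62 = 1711.93 + 1235.62 = 2947.55.
Reliability = 2947.55 / 3661.12 = 0.805.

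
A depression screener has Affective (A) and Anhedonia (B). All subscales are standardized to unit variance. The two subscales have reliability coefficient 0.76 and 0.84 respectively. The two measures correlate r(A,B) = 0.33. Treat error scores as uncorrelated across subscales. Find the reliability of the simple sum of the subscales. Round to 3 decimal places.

0.850

Var(A+B) = 2 + 2·[0.33] = 2 + 0.66 = 2.66.
With uncorrelated errors the cross-covariances are all true-score covariance, so they carry over unchanged; only the diagonal terms shrink to ρᵢσᵢ².
True-score variance = [0.76 + 0.84] + 0.66 = 1.6 + 0.66 = 2.26.
Reliability = 2.26 / 2.66 = 0.850.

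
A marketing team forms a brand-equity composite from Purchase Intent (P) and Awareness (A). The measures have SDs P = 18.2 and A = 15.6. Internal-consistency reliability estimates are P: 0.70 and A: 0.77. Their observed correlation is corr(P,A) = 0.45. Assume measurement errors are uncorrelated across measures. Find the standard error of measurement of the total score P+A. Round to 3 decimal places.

12.464

Var(total) = 574.6 + 255.528 = 830.128.
True-score variance = 419.255 + 255.528 = 674.783, so reliability = 0.8129.
Error variance = 830.128 − 674.783 = 155.345; SEM = √155.345 = 12.464.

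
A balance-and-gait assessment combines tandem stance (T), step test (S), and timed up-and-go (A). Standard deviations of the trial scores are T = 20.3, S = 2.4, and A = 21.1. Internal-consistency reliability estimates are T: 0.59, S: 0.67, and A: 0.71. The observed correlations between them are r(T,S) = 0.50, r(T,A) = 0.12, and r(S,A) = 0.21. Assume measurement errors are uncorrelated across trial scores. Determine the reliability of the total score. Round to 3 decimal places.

0.710

Var(T+S+A) = 20.3² + 2.4² + 21.1² + 2·[20.3·2.4·0.50 + 20.3·21.1·0.12 + 2.4·21.1·0.21] = 863.06 + 172.788 = 1035.85.
With uncorrelated errors the cross-covariances are all true-score covariance, so they carry over unchanged; only the diagonal terms shrink to ρᵢσᵢ².
True-score variance = [20.3²·0.59 + 2.4²·0.67 + 21.1²·0.71] + 172.788 = 563.091 + 172.788 = 735.879.
Reliability = 735.879 / 1035.85 = 0.710.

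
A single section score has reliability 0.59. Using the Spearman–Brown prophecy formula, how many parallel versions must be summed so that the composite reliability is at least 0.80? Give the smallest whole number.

k ≥ ρ*(1−ρ₁)/(ρ₁(1−ρ*)) = 0.80·0.41 / (0.59·0.20) = 2.780.
Smallest integer k = 3.

3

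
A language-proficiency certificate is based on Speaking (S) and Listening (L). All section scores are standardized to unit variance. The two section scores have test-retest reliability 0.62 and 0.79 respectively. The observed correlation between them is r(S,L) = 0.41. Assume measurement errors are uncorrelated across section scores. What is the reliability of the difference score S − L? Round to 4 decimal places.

Var(S−L) = 1 + 1 − 2·0.41 = 2 − 0.82 = 1.18.
Under uncorrelated errors the observed covariances equal the true-score covariances, so only the own-variance terms attenuate.
True-score variance = [0.62 + 0.79] − 0.82 = 1.41 − 0.82 = 0.59.
Reliability = 0.59 / 1.18 = 0.5000.

0.5000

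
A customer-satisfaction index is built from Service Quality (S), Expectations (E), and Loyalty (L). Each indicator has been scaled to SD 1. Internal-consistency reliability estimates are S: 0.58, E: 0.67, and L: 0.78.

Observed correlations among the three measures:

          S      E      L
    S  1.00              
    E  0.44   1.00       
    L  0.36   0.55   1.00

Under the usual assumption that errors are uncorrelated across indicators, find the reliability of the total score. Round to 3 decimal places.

0.830

Var(S+E+L) = 3 + 2·[0.44 + 0.36 + 0.55] = 3 + 2.7 = 5.7.
Under uncorrelated errors the observed covariances equal the true-score covariances, so only the own-variance terms attenuate.
True-score variance = [0.58 + 0.67 + 0.78] + 2.7 = 2.03 + 2.7 = 4.73.
Reliability = 4.73 / 5.7 = 0.830.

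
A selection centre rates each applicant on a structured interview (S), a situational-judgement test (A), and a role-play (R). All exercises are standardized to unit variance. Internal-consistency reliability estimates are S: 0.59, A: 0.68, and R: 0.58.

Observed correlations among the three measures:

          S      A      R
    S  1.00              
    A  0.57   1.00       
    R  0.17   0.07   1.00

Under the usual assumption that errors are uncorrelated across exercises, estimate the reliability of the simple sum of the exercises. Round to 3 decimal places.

0.751

Var(S+A+R) = 3 + 2·[0.57 + 0.17 + 0.07] = 3 + 1.62 = 4.62.
Because errors are independent across components, Cov(Tᵢ,Tⱼ) = Cov(Xᵢ,Xⱼ); the off-diagonal part of the true-score variance is the same as above.
True-score variance = [0.59 + 0.68 + 0.58] + 1.62 = 1.85 + 1.62 = 3.47.
Reliability = 3.47 / 4.62 = 0.751.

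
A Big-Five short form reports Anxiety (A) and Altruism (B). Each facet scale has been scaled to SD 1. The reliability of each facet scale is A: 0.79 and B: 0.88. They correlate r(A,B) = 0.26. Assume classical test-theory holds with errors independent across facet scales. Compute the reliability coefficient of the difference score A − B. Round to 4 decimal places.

0.7770

Var(A−B) = 1 + 1 − 2·0.26 = 2 − 0.52 = 1.48.
Under uncorrelated errors the observed covariances equal the true-score covariances, so only the own-variance terms attenuate.
True-score variance = [0.79 + 0.88] − 0.52 = 1.67 − 0.52 = 1.15.
Reliability = 1.15 / 1.48 = 0.7770.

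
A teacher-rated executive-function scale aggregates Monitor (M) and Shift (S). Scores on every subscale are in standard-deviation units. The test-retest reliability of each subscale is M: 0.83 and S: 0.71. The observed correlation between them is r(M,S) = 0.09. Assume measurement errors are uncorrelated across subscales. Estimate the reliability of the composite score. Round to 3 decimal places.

Var(M+S) = 2 + 2·[0.09] = 2 + 0.18 = 2.18.
With uncorrelated errors the cross-covariances are all true-score covariance, so they carry over unchanged; only the diagonal terms shrink to ρᵢσᵢ².
True-score variance = [0.83 + 0.71] + 0.18 = 1.54 + 0.18 = 1.72.
Reliability = 1.72 / 2.18 = 0.789.

0.789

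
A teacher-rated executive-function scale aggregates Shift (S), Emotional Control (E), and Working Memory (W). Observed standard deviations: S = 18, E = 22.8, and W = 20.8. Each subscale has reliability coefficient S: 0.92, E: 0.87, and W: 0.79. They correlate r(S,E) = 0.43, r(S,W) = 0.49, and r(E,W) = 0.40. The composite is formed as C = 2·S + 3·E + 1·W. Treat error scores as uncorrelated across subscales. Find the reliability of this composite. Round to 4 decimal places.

0.9228

Var(C) = 2²·18² + 3²·22.8² + 20.8² + 2·[6·18·22.8·0.43 + 2·18·20.8·0.49 + 3·22.8·20.8·0.40] = 6407.2 + 3989.66 = 10396.9.
With uncorrelated errors the cross-covariances are all true-score covariance, so they carry over unchanged; only the diagonal terms shrink to ρᵢσᵢ².
True-score variance = [2²·18²·0.92 + 3²·22.8²·0.87 + 20.8²·0.79] + 3989.66 = 5604.45 + 3989.66 = 9594.12.
Reliability = 9594.12 / 10396.9 = 0.9228.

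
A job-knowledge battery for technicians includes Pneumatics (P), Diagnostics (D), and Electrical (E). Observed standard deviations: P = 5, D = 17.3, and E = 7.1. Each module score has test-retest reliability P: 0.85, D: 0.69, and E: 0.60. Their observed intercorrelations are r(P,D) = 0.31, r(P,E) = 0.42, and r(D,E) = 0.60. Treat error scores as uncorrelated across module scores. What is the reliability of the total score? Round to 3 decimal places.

0.807

Var(P+D+E) = 5² + 17.3² + 7.1² + 2·[5·17.3·0.31 + 5·7.1·0.42 + 17.3·7.1·0.60] = 374.7 + 230.846 = 605.546.
With uncorrelated errors the cross-covariances are all true-score covariance, so they carry over unchanged; only the diagonal terms shrink to ρᵢσᵢ².
True-score variance = [5²·0.85 + 17.3²·0.69 + 7.1²·0.60] + 230.846 = 258.006 + 230.846 = 488.852.
Reliability = 488.852 / 605.546 = 0.807.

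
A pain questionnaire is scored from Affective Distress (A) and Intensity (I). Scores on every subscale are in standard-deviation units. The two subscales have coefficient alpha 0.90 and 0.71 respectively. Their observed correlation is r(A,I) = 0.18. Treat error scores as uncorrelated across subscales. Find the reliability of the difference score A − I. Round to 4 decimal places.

0.7622

Var(A−I) = 1 + 1 − 2·0.18 = 2 − 0.36 = 1.64.
Because errors are independent across components, Cov(Tᵢ,Tⱼ) = Cov(Xᵢ,Xⱼ); the off-diagonal part of the true-score variance is the same as above.
True-score variance = [0.90 + 0.71] − 0.36 = 1.61 − 0.36 = 1.25.
Reliability = 1.25 / 1.64 = 0.7622.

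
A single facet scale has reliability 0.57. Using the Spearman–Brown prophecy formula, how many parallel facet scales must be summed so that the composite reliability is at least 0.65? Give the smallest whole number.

k ≥ ρ*(1−ρ₁)/(ρ₁(1−ρ*)) = 0.65·0.43 / (0.57·0.35) = 1.401.
Smallest integer k = 2.

2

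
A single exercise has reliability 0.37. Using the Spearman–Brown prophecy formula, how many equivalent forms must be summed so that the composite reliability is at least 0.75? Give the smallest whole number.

6

k ≥ ρ*(1−ρ₁)/(ρ₁(1−ρ*)) = 0.75·0.63 / (0.37·0.25) = 5.108.
Smallest integer k = 6.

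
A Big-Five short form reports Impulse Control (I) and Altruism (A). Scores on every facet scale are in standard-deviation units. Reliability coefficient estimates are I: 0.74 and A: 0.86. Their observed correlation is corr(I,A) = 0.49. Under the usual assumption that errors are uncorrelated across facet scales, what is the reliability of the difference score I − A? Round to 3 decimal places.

0.608

Var(I−A) = 1 + 1 − 2·0.49 = 2 − 0.98 = 1.02.
Because errors are independent across components, Cov(Tᵢ,Tⱼ) = Cov(Xᵢ,Xⱼ); the off-diagonal part of the true-score variance is the same as above.
True-score variance = [0.74 + 0.86] − 0.98 = 1.6 − 0.98 = 0.62.
Reliability = 0.62 / 1.02 = 0.608.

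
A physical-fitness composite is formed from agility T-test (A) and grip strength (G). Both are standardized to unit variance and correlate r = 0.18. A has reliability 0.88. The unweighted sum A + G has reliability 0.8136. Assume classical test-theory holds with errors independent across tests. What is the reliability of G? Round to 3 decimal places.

Var(A+G) = 2 + 2·0.18 = 2.360.
True-score variance = ρ_A + ρ_G + 2·0.18, so 0.8136 = (0.88 + ρ_G + 0.36) / 2.360.
ρ_G = 0.8136·2.360 − 0.88 − 0.36 = 0.680.

0.680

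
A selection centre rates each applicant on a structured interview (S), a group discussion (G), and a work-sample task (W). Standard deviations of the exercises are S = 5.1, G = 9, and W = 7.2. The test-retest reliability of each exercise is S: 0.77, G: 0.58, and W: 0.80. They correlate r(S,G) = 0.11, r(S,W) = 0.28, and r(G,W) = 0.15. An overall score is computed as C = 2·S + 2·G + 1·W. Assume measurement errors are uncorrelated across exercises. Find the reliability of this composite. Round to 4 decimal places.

Var(C) = 2²·5.1² + 2²·9² + 7.2² + 2·[4·5.1·9·0.11 + 2·5.1·7.2·0.28 + 2·9·7.2·0.15] = 479.88 + 120.398 = 600.278.
With uncorrelated errors the cross-covariances are all true-score covariance, so they carry over unchanged; only the diagonal terms shrink to ρᵢσᵢ².
True-score variance = [2²·5.1²·0.77 + 2²·9²·0.58 + 7.2²·0.80] + 120.398 = 309.503 + 120.398 = 429.901.
Reliability = 429.901 / 600.278 = 0.7162.

0.7162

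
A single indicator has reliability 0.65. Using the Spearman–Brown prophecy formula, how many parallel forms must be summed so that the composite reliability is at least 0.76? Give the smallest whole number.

k ≥ ρ*(1−ρ₁)/(ρ₁(1−ρ*)) = 0.76·0.35 / (0.65·0.24) = 1.705.
Smallest integer k = 2.

2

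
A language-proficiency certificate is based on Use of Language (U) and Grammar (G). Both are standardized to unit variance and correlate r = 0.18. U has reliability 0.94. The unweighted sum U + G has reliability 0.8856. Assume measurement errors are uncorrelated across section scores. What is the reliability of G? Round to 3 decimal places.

0.790

Var(U+G) = 2 + 2·0.18 = 2.360.
True-score variance = ρ_U + ρ_G + 2·0.18, so 0.8856 = (0.94 + ρ_G + 0.36) / 2.360.
ρ_G = 0.8856·2.360 − 0.94 − 0.36 = 0.790.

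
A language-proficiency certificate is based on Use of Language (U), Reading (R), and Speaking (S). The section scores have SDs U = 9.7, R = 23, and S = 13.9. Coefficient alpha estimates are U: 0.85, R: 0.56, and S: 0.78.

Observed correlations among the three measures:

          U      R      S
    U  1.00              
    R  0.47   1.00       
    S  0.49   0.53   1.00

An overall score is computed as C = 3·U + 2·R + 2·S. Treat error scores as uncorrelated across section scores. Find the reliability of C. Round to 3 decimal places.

0.828

Var(C) = 3²·9.7² + 2²·23² + 2²·13.9² + 2·[6·9.7·23·0.47 + 6·9.7·13.9·0.49 + 4·23·13.9·0.53] = 3735.65 + 3406.61 = 7142.26.
Because errors are independent across components, Cov(Tᵢ,Tⱼ) = Cov(Xᵢ,Xⱼ); the off-diagonal part of the true-score variance is the same as above.
True-score variance = [3²·9.7²·0.85 + 2²·23²·0.56 + 2²·13.9²·0.78] + 3406.61 = 2507.56 + 3406.61 = 5914.18.
Reliability = 5914.18 / 7142.26 = 0.828.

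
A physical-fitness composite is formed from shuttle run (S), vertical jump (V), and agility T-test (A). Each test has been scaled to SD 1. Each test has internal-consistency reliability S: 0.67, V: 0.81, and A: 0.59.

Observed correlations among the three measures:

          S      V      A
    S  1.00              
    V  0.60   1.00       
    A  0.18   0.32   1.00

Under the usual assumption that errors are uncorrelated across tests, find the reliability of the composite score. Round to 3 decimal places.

0.821

Var(S+V+A) = 3 + 2·[0.60 + 0.18 + 0.32] = 3 + 2.2 = 5.2.
Under uncorrelated errors the observed covariances equal the true-score covariances, so only the own-variance terms attenuate.
True-score variance = [0.67 + 0.81 + 0.59] + 2.2 = 2.07 + 2.2 = 4.27.
Reliability = 4.27 / 5.2 = 0.821.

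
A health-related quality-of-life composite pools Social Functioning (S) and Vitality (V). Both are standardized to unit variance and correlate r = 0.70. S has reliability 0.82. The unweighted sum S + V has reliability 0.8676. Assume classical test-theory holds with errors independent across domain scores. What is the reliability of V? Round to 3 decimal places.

Var(S+V) = 2 + 2·0.70 = 3.400.
True-score variance = ρ_S + ρ_V + 2·0.70, so 0.8676 = (0.82 + ρ_V + 1.40) / 3.400.
ρ_V = 0.8676·3.400 − 0.82 − 1.40 = 0.730.

0.730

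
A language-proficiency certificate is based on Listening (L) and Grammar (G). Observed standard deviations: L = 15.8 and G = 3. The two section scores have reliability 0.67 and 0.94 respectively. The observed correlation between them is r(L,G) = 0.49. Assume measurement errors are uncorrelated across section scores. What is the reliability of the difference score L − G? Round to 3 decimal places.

Var(L−G) = 15.8² + 3² − 2·15.8·3·0.49 = 258.64 − 46.452 = 212.188.
With uncorrelated errors the cross-covariances are all true-score covariance, so they carry over unchanged; only the diagonal terms shrink to ρᵢσᵢ².
True-score variance = [15.8²·0.67 + 3²·0.94] − 46.452 = 175.719 − 46.452 = 129.267.
Reliability = 129.267 / 212.188 = 0.609.

0.609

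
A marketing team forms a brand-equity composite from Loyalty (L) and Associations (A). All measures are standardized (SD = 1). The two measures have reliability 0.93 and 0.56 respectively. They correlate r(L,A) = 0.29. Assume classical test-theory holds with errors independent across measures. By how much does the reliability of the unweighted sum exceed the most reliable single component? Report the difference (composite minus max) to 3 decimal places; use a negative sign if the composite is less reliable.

Var(sum) = 2 + 0.58 = 2.58; true-score variance = 1.49 + 0.58 = 2.07; composite reliability = 0.8023.
Max component reliability = 0.9300.
Difference = 0.8023 − 0.9300 = -0.128.

-0.128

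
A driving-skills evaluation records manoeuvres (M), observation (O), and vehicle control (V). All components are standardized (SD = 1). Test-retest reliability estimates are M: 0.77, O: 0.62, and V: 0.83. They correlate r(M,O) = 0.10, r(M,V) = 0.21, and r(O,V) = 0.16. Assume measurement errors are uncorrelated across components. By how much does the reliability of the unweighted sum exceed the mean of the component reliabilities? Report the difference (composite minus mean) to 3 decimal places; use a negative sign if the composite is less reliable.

Var(sum) = 3 + 0.94 = 3.94; true-score variance = 2.22 + 0.94 = 3.16; composite reliability = 0.8020.
Mean component reliability = 0.7400.
Difference = 0.8020 − 0.7400 = 0.062.

0.062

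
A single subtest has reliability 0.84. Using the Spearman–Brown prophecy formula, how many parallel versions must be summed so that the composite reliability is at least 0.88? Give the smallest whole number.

2

k ≥ ρ*(1−ρ₁)/(ρ₁(1−ρ*)) = 0.88·0.16 / (0.84·0.12) = 1.397.
Smallest integer k = 2.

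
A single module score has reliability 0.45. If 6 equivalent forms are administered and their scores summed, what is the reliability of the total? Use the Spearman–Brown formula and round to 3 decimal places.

0.831

ρ_k = kρ / (1 + (k−1)ρ) = 6·0.45 / (1 + 5·0.45) = 2.700 / 3.250 = 0.831.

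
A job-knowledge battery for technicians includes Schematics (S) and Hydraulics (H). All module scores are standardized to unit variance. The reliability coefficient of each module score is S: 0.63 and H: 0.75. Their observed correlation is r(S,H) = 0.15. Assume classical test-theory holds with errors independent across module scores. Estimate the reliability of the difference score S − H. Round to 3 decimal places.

0.635

Var(S−H) = 1 + 1 − 2·0.15 = 2 − 0.3 = 1.7.
Under uncorrelated errors the observed covariances equal the true-score covariances, so only the own-variance terms attenuate.
True-score variance = [0.63 + 0.75] − 0.3 = 1.38 − 0.3 = 1.08.
Reliability = 1.08 / 1.7 = 0.635.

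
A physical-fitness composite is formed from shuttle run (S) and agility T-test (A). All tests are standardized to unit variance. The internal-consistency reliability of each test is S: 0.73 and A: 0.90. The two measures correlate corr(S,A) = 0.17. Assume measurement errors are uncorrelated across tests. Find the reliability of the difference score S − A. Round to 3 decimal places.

0.777

Var(S−A) = 1 + 1 − 2·0.17 = 2 − 0.34 = 1.66.
With uncorrelated errors the cross-covariances are all true-score covariance, so they carry over unchanged; only the diagonal terms shrink to ρᵢσᵢ².
True-score variance = [0.73 + 0.90] − 0.34 = 1.63 − 0.34 = 1.29.
Reliability = 1.29 / 1.66 = 0.777.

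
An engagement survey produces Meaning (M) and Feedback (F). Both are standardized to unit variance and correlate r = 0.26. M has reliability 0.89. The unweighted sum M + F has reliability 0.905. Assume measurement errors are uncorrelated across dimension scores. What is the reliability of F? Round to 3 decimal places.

Var(M+F) = 2 + 2·0.26 = 2.520.
True-score variance = ρ_M + ρ_F + 2·0.26, so 0.905 = (0.89 + ρ_F + 0.52) / 2.520.
ρ_F = 0.905·2.520 − 0.89 − 0.52 = 0.871.

0.871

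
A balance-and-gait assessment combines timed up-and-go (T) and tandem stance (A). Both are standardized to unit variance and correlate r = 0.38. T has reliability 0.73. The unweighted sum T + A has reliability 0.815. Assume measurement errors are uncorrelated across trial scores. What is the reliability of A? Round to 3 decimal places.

Var(T+A) = 2 + 2·0.38 = 2.760.
True-score variance = ρ_T + ρ_A + 2·0.38, so 0.815 = (0.73 + ρ_A + 0.76) / 2.760.
ρ_A = 0.815·2.760 − 0.73 − 0.76 = 0.759.

0.759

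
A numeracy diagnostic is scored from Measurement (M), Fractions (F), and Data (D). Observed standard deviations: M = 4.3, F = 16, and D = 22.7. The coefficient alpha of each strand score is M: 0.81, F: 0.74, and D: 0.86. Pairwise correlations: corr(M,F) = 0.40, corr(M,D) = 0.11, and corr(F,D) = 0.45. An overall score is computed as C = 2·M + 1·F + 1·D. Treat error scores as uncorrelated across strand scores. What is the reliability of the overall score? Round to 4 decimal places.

0.8847

Var(C) = 2²·4.3² + 16² + 22.7² + 2·[2·4.3·16·0.40 + 2·4.3·22.7·0.11 + 16·22.7·0.45] = 845.25 + 479.908 = 1325.16.
Because errors are independent across components, Cov(Tᵢ,Tⱼ) = Cov(Xᵢ,Xⱼ); the off-diagonal part of the true-score variance is the same as above.
True-score variance = [2²·4.3²·0.81 + 16²·0.74 + 22.7²·0.86] + 479.908 = 692.497 + 479.908 = 1172.41.
Reliability = 1172.41 / 1325.16 = 0.8847.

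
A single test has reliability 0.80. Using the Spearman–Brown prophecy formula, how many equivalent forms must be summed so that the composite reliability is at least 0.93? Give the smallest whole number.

4

k ≥ ρ*(1−ρ₁)/(ρ₁(1−ρ*)) = 0.93·0.20 / (0.80·0.07) = 3.321.
Smallest integer k = 4.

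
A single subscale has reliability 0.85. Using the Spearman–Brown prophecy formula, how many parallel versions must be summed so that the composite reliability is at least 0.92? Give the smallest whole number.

k ≥ ρ*(1−ρ₁)/(ρ₁(1−ρ*)) = 0.92·0.15 / (0.85·0.08) = 2.029.
Smallest integer k = 3.

3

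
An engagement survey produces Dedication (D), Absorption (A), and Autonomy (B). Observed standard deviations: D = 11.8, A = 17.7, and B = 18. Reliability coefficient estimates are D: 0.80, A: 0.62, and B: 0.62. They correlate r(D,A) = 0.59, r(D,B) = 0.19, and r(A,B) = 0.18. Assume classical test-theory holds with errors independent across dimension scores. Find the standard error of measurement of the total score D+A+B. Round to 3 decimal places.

16.432

Var(total) = 776.53 + 441.863 = 1218.39.
True-score variance = 506.512 + 441.863 = 948.375, so reliability = 0.7784.
Error variance = 1218.39 − 948.375 = 270.018; SEM = √270.018 = 16.432.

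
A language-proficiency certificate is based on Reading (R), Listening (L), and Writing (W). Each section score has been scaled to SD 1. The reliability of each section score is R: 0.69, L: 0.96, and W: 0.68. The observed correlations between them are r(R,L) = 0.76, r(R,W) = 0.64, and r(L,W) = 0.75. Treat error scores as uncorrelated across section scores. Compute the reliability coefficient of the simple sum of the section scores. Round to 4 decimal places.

0.9082

Var(R+L+W) = 3 + 2·[0.76 + 0.64 + 0.75] = 3 + 4.3 = 7.3.
Under uncorrelated errors the observed covariances equal the true-score covariances, so only the own-variance terms attenuate.
True-score variance = [0.69 + 0.96 + 0.68] + 4.3 = 2.33 + 4.3 = 6.63.
Reliability = 6.63 / 7.3 = 0.9082.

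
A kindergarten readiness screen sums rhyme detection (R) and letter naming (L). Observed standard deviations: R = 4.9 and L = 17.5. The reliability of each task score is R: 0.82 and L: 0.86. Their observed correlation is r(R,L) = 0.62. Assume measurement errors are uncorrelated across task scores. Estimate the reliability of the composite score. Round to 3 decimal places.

0.892

Var(R+L) = 4.9² + 17.5² + 2·[4.9·17.5·0.62] = 330.26 + 106.33 = 436.59.
With uncorrelated errors the cross-covariances are all true-score covariance, so they carry over unchanged; only the diagonal terms shrink to ρᵢσᵢ².
True-score variance = [4.9²·0.82 + 17.5²·0.86] + 106.33 = 283.063 + 106.33 = 389.393.
Reliability = 389.393 / 436.59 = 0.892.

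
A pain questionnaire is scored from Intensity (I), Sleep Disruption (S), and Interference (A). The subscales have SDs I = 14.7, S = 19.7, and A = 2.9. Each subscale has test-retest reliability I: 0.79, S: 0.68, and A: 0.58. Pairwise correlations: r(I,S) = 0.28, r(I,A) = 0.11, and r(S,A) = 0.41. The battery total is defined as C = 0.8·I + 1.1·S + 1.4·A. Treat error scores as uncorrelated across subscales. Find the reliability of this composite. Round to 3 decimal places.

Var(C) = 0.8²·14.7² + 1.1²·19.7² + 1.4²·2.9² + 2·[0.88·14.7·19.7·0.28 + 1.12·14.7·2.9·0.11 + 1.54·19.7·2.9·0.41] = 624.37 + 225.358 = 849.728.
With uncorrelated errors the cross-covariances are all true-score covariance, so they carry over unchanged; only the diagonal terms shrink to ρᵢσᵢ².
True-score variance = [0.8²·14.7²·0.79 + 1.1²·19.7²·0.68 + 1.4²·2.9²·0.58] + 225.358 = 438.136 + 225.358 = 663.494.
Reliability = 663.494 / 849.728 = 0.781.

0.781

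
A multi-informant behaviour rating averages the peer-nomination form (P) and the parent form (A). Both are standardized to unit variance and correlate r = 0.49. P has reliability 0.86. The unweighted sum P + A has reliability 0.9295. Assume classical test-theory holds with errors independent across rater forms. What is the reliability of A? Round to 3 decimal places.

0.930

Var(P+A) = 2 + 2·0.49 = 2.980.
True-score variance = ρ_P + ρ_A + 2·0.49, so 0.9295 = (0.86 + ρ_A + 0.98) / 2.980.
ρ_A = 0.9295·2.980 − 0.86 − 0.98 = 0.930.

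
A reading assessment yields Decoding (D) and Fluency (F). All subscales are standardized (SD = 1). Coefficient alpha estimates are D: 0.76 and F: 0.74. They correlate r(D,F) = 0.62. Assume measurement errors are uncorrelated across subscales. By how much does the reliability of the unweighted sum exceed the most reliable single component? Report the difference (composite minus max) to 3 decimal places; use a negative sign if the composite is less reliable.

Var(sum) = 2 + 1.24 = 3.24; true-score variance = 1.5 + 1.24 = 2.74; composite reliability = 0.8457.
Max component reliability = 0.7600.
Difference = 0.8457 − 0.7600 = 0.086.

0.086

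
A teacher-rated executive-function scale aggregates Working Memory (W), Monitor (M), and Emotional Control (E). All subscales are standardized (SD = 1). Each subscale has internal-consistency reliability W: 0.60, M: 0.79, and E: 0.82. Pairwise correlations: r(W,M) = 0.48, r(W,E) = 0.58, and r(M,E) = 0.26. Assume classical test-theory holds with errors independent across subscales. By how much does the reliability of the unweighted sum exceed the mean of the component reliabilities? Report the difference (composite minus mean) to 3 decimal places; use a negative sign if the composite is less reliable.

0.123

Var(sum) = 3 + 2.64 = 5.64; true-score variance = 2.21 + 2.64 = 4.85; composite reliability = 0.8599.
Mean component reliability = 0.7367.
Difference = 0.8599 − 0.7367 = 0.123.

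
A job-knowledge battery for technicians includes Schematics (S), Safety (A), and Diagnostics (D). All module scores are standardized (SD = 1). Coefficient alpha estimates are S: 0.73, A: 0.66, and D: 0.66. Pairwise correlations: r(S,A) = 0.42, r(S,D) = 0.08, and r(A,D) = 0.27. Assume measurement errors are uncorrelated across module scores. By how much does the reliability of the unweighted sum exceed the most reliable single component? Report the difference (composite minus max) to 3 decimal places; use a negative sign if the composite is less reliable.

0.061

Var(sum) = 3 + 1.54 = 4.54; true-score variance = 2.05 + 1.54 = 3.59; composite reliability = 0.7907.
Max component reliability = 0.7300.
Difference = 0.7907 − 0.7300 = 0.061.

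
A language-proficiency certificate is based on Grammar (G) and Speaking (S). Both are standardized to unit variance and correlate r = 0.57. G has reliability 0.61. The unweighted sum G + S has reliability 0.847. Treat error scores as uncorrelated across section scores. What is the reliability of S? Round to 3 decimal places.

Var(G+S) = 2 + 2·0.57 = 3.140.
True-score variance = ρ_G + ρ_S + 2·0.57, so 0.847 = (0.61 + ρ_S + 1.14) / 3.140.
ρ_S = 0.847·3.140 − 0.61 − 1.14 = 0.910.

0.910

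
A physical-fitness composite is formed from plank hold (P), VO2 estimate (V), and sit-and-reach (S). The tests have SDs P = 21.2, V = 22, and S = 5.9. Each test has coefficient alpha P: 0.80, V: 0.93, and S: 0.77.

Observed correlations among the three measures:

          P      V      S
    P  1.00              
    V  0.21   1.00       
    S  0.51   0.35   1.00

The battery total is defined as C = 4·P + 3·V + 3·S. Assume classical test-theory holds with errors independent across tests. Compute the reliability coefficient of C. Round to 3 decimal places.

Var(C) = 4²·21.2² + 3²·22² + 3²·5.9² + 2·[12·21.2·22·0.21 + 12·21.2·5.9·0.51 + 9·22·5.9·0.35] = 11860.3 + 4699.38 = 16559.7.
With uncorrelated errors the cross-covariances are all true-score covariance, so they carry over unchanged; only the diagonal terms shrink to ρᵢσᵢ².
True-score variance = [4²·21.2²·0.80 + 3²·22²·0.93 + 3²·5.9²·0.77] + 4699.38 = 10045.1 + 4699.38 = 14744.5.
Reliability = 14744.5 / 16559.7 = 0.890.

0.890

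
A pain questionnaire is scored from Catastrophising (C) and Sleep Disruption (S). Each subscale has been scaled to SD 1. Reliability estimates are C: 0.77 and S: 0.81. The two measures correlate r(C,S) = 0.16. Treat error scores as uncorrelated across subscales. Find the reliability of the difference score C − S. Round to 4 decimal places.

Var(C−S) = 1 + 1 − 2·0.16 = 2 − 0.32 = 1.68.
Under uncorrelated errors the observed covariances equal the true-score covariances, so only the own-variance terms attenuate.
True-score variance = [0.77 + 0.81] − 0.32 = 1.58 − 0.32 = 1.26.
Reliability = 1.26 / 1.68 = 0.7500.

0.7500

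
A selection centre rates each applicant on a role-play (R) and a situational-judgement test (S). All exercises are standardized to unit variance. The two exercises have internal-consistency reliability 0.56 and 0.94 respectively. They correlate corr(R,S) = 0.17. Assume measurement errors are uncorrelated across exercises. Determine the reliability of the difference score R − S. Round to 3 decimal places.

Var(R−S) = 1 + 1 − 2·0.17 = 2 − 0.34 = 1.66.
Under uncorrelated errors the observed covariances equal the true-score covariances, so only the own-variance terms attenuate.
True-score variance = [0.56 + 0.94] − 0.34 = 1.5 − 0.34 = 1.16.
Reliability = 1.16 / 1.66 = 0.699.

0.699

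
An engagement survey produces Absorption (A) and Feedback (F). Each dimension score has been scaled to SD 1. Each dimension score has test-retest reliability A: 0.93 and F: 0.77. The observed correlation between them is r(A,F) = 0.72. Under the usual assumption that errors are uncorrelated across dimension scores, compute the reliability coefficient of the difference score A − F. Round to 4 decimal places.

Var(A−F) = 1 + 1 − 2·0.72 = 2 − 1.44 = 0.56.
Under uncorrelated errors the observed covariances equal the true-score covariances, so only the own-variance terms attenuate.
True-score variance = [0.93 + 0.77] − 1.44 = 1.7 − 1.44 = 0.26.
Reliability = 0.26 / 0.56 = 0.4643.

0.4643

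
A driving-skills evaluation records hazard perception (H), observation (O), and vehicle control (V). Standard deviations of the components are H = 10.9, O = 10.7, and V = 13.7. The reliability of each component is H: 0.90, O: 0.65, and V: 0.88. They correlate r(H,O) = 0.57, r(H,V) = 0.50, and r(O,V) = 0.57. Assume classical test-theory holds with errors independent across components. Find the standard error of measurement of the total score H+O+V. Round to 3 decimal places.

Var(total) = 420.99 + 449.401 = 870.391.
True-score variance = 346.515 + 449.401 = 795.915, so reliability = 0.9144.
Error variance = 870.391 − 795.915 = 74.4753; SEM = √74.4753 = 8.630.

8.630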